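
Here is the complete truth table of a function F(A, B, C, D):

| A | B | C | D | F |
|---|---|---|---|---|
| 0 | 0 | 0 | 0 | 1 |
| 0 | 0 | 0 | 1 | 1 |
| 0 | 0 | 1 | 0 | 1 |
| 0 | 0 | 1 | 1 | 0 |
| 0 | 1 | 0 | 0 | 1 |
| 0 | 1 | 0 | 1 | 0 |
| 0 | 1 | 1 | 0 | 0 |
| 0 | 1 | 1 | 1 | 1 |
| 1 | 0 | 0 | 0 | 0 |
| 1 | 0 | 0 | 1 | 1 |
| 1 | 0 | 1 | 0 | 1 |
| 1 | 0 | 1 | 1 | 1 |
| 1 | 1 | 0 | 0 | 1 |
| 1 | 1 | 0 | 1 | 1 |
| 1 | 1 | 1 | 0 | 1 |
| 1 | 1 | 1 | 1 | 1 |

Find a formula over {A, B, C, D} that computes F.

The 0-rows are (0,0,1,1), (0,1,0,1), (0,1,1,0), (1,0,0,0). Take each as a conjunction (¬A·¬B·C·D, ¬A·B·¬C·D, ¬A·B·C·¬D, A·¬B·¬C·¬D), form their disjunction, and complement — that gives a formula that is 1 everywhere F is.

F(A, B, C, D) = ~((((((~A & ~B) & C) & D) | (((~A & B) & ~C) & D)) | (((~A & B) & C) & ~D)) | (((A & ~B) & ~C) & ~D))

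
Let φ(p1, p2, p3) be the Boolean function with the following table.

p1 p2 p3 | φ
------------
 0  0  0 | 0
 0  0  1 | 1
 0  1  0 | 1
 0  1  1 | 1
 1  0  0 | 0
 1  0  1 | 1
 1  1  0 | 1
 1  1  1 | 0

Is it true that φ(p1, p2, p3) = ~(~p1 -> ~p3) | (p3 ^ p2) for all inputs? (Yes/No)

Evaluate ~(~p1 -> ~p3) | (p3 ^ p2) on each row and compare to φ:
  p1=0, p2=0, p3=0: formula gives 0, φ = 0 ✓
  p1=0, p2=0, p3=1: formula gives 1, φ = 1 ✓
  p1=0, p2=1, p3=0: formula gives 1, φ = 1 ✓
  p1=0, p2=1, p3=1: formula gives 1, φ = 1 ✓
  p1=1, p2=0, p3=0: formula gives 0, φ = 0 ✓
  … (the remaining 3 rows also agree.)
Every row agrees, so the formula is equivalent.

Yes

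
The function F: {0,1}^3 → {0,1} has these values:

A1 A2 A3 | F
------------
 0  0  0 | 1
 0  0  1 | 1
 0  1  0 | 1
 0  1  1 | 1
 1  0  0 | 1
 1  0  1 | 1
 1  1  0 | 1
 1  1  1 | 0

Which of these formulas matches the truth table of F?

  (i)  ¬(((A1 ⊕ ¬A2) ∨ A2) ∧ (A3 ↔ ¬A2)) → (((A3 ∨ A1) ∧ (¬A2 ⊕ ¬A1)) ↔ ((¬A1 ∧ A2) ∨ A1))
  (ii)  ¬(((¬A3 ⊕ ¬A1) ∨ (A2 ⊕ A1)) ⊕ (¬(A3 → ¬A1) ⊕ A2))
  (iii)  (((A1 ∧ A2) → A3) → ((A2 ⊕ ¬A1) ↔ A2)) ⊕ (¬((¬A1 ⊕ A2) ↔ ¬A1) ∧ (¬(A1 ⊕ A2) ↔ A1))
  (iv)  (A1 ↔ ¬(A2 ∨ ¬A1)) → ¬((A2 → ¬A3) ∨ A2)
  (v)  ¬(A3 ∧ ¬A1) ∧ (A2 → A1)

i

(ii): at (0,0,1) it gives 0, but F = 1 — eliminated.
(iii): at (0,0,0) it gives 0, but F = 1 — eliminated.
(iv): at (0,0,0) it gives 0, but F = 1 — eliminated.
(v): at (0,0,1) it gives 0, but F = 1 — eliminated.
Only (i) survives; checking it on all 8 rows confirms it matches F.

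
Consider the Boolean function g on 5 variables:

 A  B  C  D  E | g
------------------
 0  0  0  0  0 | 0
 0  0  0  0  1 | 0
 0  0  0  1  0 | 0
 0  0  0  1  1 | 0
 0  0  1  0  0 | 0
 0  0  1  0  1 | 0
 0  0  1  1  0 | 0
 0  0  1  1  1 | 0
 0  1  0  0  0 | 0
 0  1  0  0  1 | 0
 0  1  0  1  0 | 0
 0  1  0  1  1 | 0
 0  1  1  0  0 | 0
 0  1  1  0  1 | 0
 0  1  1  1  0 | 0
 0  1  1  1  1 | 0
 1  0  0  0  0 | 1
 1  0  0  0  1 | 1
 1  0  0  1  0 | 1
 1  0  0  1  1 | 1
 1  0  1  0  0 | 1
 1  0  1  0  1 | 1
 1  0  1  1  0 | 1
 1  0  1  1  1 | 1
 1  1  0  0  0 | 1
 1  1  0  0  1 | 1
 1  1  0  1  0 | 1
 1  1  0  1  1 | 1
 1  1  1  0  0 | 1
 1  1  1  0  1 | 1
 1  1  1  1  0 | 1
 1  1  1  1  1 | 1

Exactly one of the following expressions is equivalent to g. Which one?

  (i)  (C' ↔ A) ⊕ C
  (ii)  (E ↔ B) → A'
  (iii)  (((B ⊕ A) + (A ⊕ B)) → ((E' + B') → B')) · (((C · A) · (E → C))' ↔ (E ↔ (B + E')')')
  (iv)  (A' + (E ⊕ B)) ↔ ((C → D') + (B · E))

(ii): at (0,0,0,0,0) it gives 1, but g = 0 — eliminated.
(iii): at (0,1,0,0,1) it gives 1, but g = 0 — eliminated.
(iv): at (0,0,0,0,0) it gives 1, but g = 0 — eliminated.
(i) is the remaining candidate, and it agrees with g on all 32 inputs.

i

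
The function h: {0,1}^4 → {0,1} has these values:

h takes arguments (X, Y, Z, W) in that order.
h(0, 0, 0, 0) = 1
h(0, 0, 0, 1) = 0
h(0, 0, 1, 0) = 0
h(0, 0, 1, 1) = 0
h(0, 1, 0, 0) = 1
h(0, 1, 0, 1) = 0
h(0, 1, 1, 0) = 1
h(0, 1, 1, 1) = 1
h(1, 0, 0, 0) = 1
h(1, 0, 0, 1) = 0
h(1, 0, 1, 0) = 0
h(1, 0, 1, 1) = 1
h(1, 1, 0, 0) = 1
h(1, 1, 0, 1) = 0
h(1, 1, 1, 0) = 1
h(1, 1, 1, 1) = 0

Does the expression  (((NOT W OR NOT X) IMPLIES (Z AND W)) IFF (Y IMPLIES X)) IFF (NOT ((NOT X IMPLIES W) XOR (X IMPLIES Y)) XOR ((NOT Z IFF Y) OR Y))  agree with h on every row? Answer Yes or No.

Yes

Evaluate (((NOT W OR NOT X) IMPLIES (Z AND W)) IFF (Y IMPLIES X)) IFF (NOT ((NOT X IMPLIES W) XOR (X IMPLIES Y)) XOR ((NOT Z IFF Y) OR Y)) on each row and compare to h:
  X=0, Y=0, Z=0, W=0: formula gives 1, h = 1 ✓
  X=0, Y=0, Z=0, W=1: formula gives 0, h = 0 ✓
  X=0, Y=0, Z=1, W=0: formula gives 0, h = 0 ✓
  X=0, Y=0, Z=1, W=1: formula gives 0, h = 0 ✓
  …and likewise for the remaining 12 rows.
No disagreement on any input; they are logically equivalent.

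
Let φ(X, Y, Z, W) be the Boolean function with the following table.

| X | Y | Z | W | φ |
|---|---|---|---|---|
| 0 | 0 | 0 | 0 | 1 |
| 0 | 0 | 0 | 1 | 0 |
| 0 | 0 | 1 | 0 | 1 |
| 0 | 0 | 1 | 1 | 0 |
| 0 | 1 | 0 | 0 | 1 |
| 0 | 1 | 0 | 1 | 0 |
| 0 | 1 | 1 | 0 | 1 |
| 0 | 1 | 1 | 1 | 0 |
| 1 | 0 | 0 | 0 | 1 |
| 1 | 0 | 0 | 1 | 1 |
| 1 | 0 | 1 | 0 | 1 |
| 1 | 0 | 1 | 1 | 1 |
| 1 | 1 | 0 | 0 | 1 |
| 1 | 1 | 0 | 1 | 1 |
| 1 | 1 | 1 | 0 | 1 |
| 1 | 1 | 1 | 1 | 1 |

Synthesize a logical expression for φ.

φ(X, Y, Z, W) = not ((((((not X and not Y) and not Z) and W) or (((not X and not Y) and Z) and W)) or (((not X and Y) and not Z) and W)) or (((not X and Y) and Z) and W))

The 0-rows are (0,0,0,1), (0,0,1,1), (0,1,0,1), (0,1,1,1). Take each as a conjunction (¬X·¬Y·¬Z·W, ¬X·¬Y·Z·W, ¬X·Y·¬Z·W, ¬X·Y·Z·W), form their disjunction, and complement — that gives a formula that is 1 everywhere φ is.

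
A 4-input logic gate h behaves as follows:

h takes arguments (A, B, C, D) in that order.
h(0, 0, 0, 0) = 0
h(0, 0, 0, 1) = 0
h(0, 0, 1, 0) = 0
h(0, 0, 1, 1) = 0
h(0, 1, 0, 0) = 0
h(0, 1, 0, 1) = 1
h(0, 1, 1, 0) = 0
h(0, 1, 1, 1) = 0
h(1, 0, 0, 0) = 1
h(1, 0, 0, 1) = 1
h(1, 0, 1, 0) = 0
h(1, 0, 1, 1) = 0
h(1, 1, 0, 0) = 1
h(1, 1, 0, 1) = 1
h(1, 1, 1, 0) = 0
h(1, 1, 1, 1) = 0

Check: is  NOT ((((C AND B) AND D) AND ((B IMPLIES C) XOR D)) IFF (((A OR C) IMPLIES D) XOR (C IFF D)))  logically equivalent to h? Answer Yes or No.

Check the formula against h row by row:
  A=0, B=0, C=0, D=0: formula gives 0, h = 0 ✓
  A=0, B=0, C=0, D=1: formula gives 1, but h = 0 ✗
A single disagreement suffices: at (0,0,0,1) they differ, so the formula does not compute h.

No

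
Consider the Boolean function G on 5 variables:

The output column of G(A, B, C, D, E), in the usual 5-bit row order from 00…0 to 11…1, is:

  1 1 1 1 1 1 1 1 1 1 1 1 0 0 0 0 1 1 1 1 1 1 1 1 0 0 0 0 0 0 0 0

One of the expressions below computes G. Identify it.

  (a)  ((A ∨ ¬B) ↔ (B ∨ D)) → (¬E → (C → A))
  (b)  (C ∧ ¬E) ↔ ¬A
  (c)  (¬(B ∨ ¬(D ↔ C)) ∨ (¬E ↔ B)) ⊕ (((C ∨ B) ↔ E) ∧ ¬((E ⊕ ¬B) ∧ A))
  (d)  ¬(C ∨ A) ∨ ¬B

d

(a): at (0,0,1,1,0) it gives 0, but G = 1 — eliminated.
(b): at (0,0,0,0,0) it gives 0, but G = 1 — eliminated.
(c): at (0,0,0,0,0) it gives 0, but G = 1 — eliminated.
(d) is the remaining candidate, and it agrees with G on all 32 inputs.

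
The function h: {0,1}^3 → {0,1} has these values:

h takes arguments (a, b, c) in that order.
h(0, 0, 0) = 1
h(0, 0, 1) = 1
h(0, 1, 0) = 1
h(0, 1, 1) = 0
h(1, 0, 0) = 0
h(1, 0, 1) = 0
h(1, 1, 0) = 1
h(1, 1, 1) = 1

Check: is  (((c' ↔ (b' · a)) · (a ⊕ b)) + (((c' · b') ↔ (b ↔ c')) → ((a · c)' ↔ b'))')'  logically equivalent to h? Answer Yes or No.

Test each input against both h and the formula:
  a=0, b=0, c=0: formula gives 1, h = 1 ✓
  a=0, b=0, c=1: formula gives 1, h = 1 ✓
  a=0, b=1, c=0: formula gives 1, h = 1 ✓
  a=0, b=1, c=1: formula gives 0, h = 0 ✓
  a=1, b=0, c=0: formula gives 0, h = 0 ✓
  a=1, b=0, c=1: formula gives 1, but h = 0 ✗
A single disagreement suffices: at (1,0,1) they differ, so the formula does not compute h.

No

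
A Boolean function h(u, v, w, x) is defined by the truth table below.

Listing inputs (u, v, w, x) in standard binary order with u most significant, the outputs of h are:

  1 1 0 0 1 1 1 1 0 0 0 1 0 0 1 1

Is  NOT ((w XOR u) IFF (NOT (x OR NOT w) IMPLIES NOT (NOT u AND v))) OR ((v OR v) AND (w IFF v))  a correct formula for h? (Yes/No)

Evaluate NOT ((w XOR u) IFF (NOT (x OR NOT w) IMPLIES NOT (NOT u AND v))) OR ((v OR v) AND (w IFF v)) on each row and compare to h:
  u=0, v=0, w=0, x=0: formula gives 1, h = 1 ✓
  u=0, v=0, w=0, x=1: formula gives 1, h = 1 ✓
  u=0, v=0, w=1, x=0: formula gives 0, h = 0 ✓
  u=0, v=0, w=1, x=1: formula gives 0, h = 0 ✓
  …
  u=1, v=0, w=1, x=0: formula gives 1, but h = 0 ✗
Row (1,0,1,0) is a counterexample, so the formula is not equivalent to h.

No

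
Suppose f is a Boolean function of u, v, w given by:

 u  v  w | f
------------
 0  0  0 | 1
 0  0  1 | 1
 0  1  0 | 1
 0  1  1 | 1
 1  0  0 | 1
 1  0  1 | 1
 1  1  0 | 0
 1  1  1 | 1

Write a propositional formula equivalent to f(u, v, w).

f(u, v, w) = ~((u & v) & ~w)

Only row (1,1,0) gives 0. So f is 1 everywhere except there — the complement of the minterm u·v·¬w.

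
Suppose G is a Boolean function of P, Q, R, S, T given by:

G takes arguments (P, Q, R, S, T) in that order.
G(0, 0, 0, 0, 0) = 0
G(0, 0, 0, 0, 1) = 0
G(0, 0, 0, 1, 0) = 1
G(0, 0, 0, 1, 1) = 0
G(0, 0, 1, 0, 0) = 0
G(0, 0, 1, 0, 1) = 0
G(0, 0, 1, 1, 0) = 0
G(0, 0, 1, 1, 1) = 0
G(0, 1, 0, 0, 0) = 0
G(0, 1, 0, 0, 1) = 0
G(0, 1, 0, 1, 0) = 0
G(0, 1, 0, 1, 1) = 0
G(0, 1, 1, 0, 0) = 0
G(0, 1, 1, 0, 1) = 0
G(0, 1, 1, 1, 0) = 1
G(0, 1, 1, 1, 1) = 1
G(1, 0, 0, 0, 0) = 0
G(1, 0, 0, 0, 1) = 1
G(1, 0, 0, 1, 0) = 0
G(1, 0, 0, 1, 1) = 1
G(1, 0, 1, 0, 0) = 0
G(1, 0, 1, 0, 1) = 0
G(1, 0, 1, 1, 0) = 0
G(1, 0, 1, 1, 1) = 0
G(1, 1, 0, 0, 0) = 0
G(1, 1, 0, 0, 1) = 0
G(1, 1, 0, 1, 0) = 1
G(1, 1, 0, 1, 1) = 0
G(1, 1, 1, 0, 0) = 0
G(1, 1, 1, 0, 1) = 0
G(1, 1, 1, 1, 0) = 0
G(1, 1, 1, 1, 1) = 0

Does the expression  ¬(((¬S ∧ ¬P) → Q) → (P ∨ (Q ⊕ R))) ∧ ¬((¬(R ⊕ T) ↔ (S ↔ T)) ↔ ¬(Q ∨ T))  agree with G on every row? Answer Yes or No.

No

Check the formula against G row by row:
  P=0, Q=0, R=0, S=0, T=0: formula gives 0, G = 0 ✓
  P=0, Q=0, R=0, S=0, T=1: formula gives 0, G = 0 ✓
  P=0, Q=0, R=0, S=1, T=0: formula gives 1, G = 1 ✓
  P=0, Q=0, R=0, S=1, T=1: formula gives 0, G = 0 ✓
  …
  P=1, Q=0, R=0, S=0, T=1: formula gives 0, but G = 1 ✗
Since they disagree at (1,0,0,0,1), the expression is not a correct formula for G.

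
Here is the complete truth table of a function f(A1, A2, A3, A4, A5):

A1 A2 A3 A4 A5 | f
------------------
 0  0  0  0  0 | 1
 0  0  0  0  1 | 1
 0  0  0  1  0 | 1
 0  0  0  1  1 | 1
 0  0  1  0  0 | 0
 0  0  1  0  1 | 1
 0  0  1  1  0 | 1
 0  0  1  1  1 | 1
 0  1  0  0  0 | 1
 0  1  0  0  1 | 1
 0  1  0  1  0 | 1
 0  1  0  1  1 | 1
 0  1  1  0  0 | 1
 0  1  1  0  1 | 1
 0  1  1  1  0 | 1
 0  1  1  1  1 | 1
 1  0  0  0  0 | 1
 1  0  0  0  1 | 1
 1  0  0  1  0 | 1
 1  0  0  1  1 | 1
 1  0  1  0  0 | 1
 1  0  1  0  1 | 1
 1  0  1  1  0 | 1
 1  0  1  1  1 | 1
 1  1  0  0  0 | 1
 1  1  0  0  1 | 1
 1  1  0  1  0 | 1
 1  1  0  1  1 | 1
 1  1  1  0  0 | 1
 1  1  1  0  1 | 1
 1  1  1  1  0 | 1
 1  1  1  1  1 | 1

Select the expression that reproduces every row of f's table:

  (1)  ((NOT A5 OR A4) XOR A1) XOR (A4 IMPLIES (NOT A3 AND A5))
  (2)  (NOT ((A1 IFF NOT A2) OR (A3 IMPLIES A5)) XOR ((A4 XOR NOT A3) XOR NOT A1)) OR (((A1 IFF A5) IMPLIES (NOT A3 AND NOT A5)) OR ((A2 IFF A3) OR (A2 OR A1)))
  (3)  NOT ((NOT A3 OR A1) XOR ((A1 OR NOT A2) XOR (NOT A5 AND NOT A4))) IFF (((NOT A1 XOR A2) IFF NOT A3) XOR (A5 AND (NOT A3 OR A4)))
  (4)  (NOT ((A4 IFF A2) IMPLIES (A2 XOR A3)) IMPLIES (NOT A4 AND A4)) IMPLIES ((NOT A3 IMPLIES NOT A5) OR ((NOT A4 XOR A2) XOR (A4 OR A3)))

(1): at (0,0,0,0,0) it gives 0, but f = 1 — eliminated.
(3): at (0,0,0,0,0) it gives 0, but f = 1 — eliminated.
(4): at (0,0,1,0,0) it gives 1, but f = 0 — eliminated.
Only (2) survives; checking it on all 32 rows confirms it matches f.

2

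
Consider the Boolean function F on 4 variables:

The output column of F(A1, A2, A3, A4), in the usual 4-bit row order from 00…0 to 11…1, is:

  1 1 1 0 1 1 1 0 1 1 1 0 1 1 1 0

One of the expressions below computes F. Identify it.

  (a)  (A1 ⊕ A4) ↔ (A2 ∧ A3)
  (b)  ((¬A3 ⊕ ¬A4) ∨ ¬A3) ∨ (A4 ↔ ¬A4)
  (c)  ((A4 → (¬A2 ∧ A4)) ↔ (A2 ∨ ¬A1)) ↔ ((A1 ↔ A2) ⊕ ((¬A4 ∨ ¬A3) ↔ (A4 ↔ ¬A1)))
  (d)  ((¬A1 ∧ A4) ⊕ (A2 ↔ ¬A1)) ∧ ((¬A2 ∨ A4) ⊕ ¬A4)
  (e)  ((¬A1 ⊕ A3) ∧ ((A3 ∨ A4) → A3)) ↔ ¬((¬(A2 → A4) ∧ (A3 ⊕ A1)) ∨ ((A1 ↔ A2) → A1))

b

(a): at (0,0,0,1) it gives 0, but F = 1 — eliminated.
(c): at (0,0,0,1) it gives 0, but F = 1 — eliminated.
(d): at (0,0,0,0) it gives 0, but F = 1 — eliminated.
(e): at (0,0,0,1) it gives 0, but F = 1 — eliminated.
(b) is the remaining candidate, and it agrees with F on all 16 inputs.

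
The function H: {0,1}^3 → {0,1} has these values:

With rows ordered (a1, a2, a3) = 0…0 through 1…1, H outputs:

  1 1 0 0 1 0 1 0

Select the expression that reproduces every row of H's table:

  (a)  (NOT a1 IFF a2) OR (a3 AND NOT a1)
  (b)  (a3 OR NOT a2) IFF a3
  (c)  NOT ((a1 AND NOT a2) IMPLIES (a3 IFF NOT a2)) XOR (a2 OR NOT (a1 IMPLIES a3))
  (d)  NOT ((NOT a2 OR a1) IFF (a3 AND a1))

d

(a) fails at (0,0,0): the formula yields 0, H is 1.
(b) fails at (0,0,0): the formula yields 0, H is 1.
(c) fails at (0,0,0): the formula yields 0, H is 1.
(d) is the remaining candidate, and it agrees with H on all 8 inputs.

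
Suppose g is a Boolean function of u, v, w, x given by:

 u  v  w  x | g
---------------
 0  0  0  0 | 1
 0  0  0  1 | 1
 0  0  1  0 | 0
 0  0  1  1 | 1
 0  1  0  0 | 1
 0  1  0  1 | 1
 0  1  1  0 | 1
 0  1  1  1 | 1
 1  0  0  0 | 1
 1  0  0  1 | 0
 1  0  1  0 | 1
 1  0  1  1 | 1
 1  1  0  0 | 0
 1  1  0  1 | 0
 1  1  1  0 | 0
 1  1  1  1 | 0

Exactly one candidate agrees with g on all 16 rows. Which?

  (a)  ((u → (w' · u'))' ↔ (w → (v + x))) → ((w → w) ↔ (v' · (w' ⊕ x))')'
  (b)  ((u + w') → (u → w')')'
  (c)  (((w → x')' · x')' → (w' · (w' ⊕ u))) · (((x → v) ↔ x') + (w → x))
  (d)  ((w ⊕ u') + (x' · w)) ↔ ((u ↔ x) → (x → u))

(b) fails at (0,0,1,1): the formula yields 0, g is 1.
(c) fails at (0,0,1,1): the formula yields 0, g is 1.
(d) fails at (0,0,1,0): the formula yields 1, g is 0.
(a) is the remaining candidate, and it agrees with g on all 16 inputs.

a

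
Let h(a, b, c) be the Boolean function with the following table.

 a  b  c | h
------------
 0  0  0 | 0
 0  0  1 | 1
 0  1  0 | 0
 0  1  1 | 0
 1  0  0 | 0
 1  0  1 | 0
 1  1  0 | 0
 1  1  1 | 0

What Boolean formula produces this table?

h(a, b, c) = (a' · b') · c

h is 1 on exactly one input, (0,0,1), whose minterm is ¬a·¬b·c. So h is just that conjunction.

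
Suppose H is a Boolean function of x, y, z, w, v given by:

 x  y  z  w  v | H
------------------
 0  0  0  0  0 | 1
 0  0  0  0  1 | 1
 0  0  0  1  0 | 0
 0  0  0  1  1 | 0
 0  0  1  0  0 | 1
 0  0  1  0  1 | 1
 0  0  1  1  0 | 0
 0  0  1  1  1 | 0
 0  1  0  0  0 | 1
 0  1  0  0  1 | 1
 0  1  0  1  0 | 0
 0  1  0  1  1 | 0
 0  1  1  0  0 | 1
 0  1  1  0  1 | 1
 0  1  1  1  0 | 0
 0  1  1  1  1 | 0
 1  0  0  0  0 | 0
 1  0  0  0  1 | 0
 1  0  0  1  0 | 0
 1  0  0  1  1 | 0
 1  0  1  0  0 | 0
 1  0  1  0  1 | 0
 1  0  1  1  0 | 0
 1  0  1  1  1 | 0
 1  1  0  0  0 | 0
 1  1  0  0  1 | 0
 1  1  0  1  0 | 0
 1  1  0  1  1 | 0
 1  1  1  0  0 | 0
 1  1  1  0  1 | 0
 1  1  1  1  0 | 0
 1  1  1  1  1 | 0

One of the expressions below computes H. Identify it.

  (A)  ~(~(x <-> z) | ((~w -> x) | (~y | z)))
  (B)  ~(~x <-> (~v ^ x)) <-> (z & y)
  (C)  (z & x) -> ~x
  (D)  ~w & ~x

(A) disagrees with H on (0,0,0,0,0) (formula → 0, table → 1); rule it out.
(B) disagrees with H on (0,0,0,0,1) (formula → 0, table → 1); rule it out.
(C) disagrees with H on (0,0,0,1,0) (formula → 1, table → 0); rule it out.
(D) is the remaining candidate, and it agrees with H on all 32 inputs.

D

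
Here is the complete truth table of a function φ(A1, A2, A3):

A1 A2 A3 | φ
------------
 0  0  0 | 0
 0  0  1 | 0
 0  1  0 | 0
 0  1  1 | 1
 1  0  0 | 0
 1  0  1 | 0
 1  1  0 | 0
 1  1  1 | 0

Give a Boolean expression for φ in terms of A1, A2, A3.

φ(A1, A2, A3) = (not A1 and A2) and A3

Only row (0,1,1) gives 1. That row's minterm ¬A1·A2·A3 is φ directly.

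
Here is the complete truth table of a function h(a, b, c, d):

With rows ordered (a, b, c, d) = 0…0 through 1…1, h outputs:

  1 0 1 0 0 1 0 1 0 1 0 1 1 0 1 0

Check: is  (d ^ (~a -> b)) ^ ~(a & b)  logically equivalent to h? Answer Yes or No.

Yes

Check the formula against h row by row:
  a=0, b=0, c=0, d=0: formula gives 1, h = 1 ✓
  a=0, b=0, c=0, d=1: formula gives 0, h = 0 ✓
  a=0, b=0, c=1, d=0: formula gives 1, h = 1 ✓
  a=0, b=0, c=1, d=1: formula gives 0, h = 0 ✓
  … (the remaining 12 rows also agree.)
No disagreement on any input; they are logically equivalent.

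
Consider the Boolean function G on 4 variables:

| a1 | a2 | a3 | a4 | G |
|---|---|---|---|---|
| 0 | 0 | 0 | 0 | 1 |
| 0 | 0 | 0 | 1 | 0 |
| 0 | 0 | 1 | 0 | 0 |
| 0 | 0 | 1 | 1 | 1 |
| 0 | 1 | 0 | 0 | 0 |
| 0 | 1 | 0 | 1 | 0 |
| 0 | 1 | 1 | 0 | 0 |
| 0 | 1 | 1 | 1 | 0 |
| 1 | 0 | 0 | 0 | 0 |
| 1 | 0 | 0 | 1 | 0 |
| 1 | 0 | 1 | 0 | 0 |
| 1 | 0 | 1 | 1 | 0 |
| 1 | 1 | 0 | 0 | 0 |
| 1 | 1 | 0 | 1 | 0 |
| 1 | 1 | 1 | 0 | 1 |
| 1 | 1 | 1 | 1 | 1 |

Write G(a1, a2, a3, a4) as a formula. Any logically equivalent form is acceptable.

G(a1, a2, a3, a4) = (((((~a1 & ~a2) & ~a3) & ~a4) | (((~a1 & ~a2) & a3) & a4)) | (((a1 & a2) & a3) & ~a4)) | (((a1 & a2) & a3) & a4)

The 1-rows are (0,0,0,0), (0,0,1,1), (1,1,1,0), (1,1,1,1). Each contributes one minterm — ¬a1·¬a2·¬a3·¬a4; ¬a1·¬a2·a3·a4; a1·a2·a3·¬a4; a1·a2·a3·a4 — and their disjunction is a sum-of-products form of G.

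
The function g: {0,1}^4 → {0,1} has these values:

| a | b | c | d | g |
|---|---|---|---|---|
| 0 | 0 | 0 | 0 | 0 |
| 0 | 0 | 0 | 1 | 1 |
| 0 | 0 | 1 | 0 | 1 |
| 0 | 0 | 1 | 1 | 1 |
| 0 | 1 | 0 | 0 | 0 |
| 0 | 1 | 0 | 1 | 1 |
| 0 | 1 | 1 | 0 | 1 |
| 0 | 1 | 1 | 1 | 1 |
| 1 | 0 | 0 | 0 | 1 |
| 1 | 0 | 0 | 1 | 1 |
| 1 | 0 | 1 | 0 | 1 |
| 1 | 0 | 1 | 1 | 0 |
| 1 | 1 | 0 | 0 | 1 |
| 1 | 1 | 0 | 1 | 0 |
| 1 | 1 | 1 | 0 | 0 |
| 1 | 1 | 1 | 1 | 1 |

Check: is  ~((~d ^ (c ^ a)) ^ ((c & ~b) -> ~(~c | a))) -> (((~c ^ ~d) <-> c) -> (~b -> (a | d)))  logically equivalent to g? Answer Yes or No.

No

Check the formula against g row by row:
  a=0, b=0, c=0, d=0: formula gives 0, g = 0 ✓
  a=0, b=0, c=0, d=1: formula gives 1, g = 1 ✓
  a=0, b=0, c=1, d=0: formula gives 1, g = 1 ✓
  a=0, b=0, c=1, d=1: formula gives 1, g = 1 ✓
  a=0, b=1, c=0, d=0: formula gives 1, but g = 0 ✗
Row (0,1,0,0) is a counterexample, so the formula is not equivalent to g.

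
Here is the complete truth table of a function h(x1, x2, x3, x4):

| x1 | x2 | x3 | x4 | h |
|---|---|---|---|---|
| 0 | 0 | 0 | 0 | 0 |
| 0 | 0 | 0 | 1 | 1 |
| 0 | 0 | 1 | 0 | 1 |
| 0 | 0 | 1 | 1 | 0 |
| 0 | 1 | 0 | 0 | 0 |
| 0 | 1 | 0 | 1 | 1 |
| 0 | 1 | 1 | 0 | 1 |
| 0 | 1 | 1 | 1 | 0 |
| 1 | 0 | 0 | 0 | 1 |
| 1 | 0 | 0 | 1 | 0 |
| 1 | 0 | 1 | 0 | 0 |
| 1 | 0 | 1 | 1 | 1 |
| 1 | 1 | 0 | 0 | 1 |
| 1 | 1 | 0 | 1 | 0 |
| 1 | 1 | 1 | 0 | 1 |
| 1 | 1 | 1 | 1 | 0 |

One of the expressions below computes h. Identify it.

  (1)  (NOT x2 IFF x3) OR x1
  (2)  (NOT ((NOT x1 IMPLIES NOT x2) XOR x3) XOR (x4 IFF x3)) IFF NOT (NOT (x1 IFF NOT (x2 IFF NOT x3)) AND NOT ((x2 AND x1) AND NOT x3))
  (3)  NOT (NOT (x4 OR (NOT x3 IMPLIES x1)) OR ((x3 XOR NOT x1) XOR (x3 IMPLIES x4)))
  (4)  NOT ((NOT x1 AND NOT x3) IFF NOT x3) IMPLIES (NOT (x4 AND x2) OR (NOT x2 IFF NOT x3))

(1) fails at (0,0,0,1): the formula yields 0, h is 1.
(3) fails at (1,0,0,0): the formula yields 0, h is 1.
(4) fails at (0,0,0,0): the formula yields 1, h is 0.
Only (2) survives; checking it on all 16 rows confirms it matches h.

2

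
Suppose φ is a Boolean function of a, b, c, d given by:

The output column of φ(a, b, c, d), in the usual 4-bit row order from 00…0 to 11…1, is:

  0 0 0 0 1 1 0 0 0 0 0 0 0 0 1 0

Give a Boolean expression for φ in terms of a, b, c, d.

φ=1 on 3 inputs: (0,1,0,0), (0,1,0,1), (1,1,1,0). Reading each as a conjunction of literals (¬a·b·¬c·¬d, ¬a·b·¬c·d, a·b·c·¬d) and taking the OR gives the canonical DNF.

φ(a, b, c, d) = ((((¬a ∧ b) ∧ ¬c) ∧ ¬d) ∨ (((¬a ∧ b) ∧ ¬c) ∧ d)) ∨ (((a ∧ b) ∧ c) ∧ ¬d)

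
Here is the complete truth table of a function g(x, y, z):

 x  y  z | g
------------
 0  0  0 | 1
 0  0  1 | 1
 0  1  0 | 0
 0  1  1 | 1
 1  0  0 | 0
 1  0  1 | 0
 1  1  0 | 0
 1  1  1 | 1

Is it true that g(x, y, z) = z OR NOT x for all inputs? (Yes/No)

Check the formula against g row by row:
  x=0, y=0, z=0: formula gives 1, g = 1 ✓
  x=0, y=0, z=1: formula gives 1, g = 1 ✓
  x=0, y=1, z=0: formula gives 1, but g = 0 ✗
Row (0,1,0) is a counterexample, so the formula is not equivalent to g.

No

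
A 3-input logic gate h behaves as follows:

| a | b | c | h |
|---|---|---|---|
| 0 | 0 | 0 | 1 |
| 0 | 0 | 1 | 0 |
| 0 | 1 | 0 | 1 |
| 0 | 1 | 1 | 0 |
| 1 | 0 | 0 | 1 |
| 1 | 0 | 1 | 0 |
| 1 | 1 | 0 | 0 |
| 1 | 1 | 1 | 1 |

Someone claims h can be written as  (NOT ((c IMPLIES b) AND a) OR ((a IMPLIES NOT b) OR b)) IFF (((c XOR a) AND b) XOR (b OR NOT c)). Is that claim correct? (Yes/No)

Yes

Check the formula against h row by row:
  a=0, b=0, c=0: formula gives 1, h = 1 ✓
  a=0, b=0, c=1: formula gives 0, h = 0 ✓
  a=0, b=1, c=0: formula gives 1, h = 1 ✓
  a=0, b=1, c=1: formula gives 0, h = 0 ✓
  a=1, b=0, c=0: formula gives 1, h = 1 ✓
  … (the remaining 3 rows also agree.)
No disagreement on any input; they are logically equivalent.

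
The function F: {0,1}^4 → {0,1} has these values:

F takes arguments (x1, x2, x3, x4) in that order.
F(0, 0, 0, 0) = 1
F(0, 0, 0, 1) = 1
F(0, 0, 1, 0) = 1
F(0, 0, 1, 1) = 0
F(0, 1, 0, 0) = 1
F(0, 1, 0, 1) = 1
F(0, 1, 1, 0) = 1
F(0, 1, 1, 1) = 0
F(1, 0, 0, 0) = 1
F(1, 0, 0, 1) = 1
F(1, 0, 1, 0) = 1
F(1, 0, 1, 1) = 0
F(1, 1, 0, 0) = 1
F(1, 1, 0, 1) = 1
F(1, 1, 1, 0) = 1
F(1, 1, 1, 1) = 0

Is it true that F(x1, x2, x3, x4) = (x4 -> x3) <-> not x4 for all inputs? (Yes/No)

Check the formula against F row by row:
  x1=0, x2=0, x3=0, x4=0: formula gives 1, F = 1 ✓
  x1=0, x2=0, x3=0, x4=1: formula gives 1, F = 1 ✓
  x1=0, x2=0, x3=1, x4=0: formula gives 1, F = 1 ✓
  x1=0, x2=0, x3=1, x4=1: formula gives 0, F = 0 ✓
  … (the remaining 12 rows also agree.)
All 16 rows match — the expression computes F exactly.

Yes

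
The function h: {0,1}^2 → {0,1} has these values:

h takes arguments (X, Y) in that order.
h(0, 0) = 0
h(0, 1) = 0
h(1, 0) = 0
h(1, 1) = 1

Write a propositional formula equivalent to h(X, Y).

h(X, Y) = X ∧ Y

The output is 1 only when every input is 1 — the AND of all inputs.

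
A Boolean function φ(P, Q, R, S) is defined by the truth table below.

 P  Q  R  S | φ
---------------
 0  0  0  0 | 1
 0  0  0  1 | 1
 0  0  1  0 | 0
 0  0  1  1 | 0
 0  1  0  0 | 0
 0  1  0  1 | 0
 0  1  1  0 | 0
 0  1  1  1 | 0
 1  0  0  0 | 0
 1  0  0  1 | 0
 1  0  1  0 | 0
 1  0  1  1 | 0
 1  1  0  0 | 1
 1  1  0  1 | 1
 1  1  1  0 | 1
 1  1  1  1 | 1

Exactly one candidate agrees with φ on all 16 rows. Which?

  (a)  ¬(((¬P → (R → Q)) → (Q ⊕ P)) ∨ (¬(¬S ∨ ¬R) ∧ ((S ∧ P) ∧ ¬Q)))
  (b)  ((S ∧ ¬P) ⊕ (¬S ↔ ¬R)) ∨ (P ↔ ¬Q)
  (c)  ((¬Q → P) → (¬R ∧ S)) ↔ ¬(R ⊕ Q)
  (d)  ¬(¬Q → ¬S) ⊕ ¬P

(b) fails at (0,1,0,0): the formula yields 1, φ is 0.
(c) fails at (0,1,0,0): the formula yields 1, φ is 0.
(d) fails at (0,0,0,1): the formula yields 0, φ is 1.
(a) is the remaining candidate, and it agrees with φ on all 16 inputs.

a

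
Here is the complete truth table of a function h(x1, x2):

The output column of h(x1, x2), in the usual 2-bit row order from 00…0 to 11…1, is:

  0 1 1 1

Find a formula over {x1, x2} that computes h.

h(x1, x2) = x1 or x2

The output is 1 whenever at least one input is 1 — the OR of all inputs.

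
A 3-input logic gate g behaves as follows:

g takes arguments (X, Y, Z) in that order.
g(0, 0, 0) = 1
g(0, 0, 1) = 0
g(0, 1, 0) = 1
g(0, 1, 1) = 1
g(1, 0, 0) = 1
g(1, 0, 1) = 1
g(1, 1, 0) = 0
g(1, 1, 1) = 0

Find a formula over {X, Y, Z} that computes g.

There are just 3 zero rows: (0,0,1), (1,1,0), (1,1,1). Their minterms are ¬X·¬Y·Z, X·Y·¬Z, X·Y·Z; the OR of those covers precisely the 0-outputs, and negating it yields g.

g(X, Y, Z) = ¬((((¬X ∧ ¬Y) ∧ Z) ∨ ((X ∧ Y) ∧ ¬Z)) ∨ ((X ∧ Y) ∧ Z))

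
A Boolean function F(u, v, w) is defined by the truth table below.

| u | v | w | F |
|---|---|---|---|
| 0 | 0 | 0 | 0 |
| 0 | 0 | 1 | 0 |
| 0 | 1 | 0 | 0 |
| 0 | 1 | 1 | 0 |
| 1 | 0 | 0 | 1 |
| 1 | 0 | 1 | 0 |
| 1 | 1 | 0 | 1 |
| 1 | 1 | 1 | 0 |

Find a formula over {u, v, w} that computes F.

Collect the rows where F=1 — (1,0,0), (1,1,0) — and write one minterm per row: u·¬v·¬w, u·v·¬w. Their union (logical OR) reproduces the table exactly.

F(u, v, w) = ((u and not v) and not w) or ((u and v) and not w)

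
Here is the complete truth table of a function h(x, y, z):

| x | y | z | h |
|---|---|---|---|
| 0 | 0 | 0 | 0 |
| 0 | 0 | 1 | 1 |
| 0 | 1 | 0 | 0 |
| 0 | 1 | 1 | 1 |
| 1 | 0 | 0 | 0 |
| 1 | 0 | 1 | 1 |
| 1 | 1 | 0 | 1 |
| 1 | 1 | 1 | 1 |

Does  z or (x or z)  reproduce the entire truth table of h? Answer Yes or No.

No

Check the formula against h row by row:
  x=0, y=0, z=0: formula gives 0, h = 0 ✓
  x=0, y=0, z=1: formula gives 1, h = 1 ✓
  x=0, y=1, z=0: formula gives 0, h = 0 ✓
  x=0, y=1, z=1: formula gives 1, h = 1 ✓
  x=1, y=0, z=0: formula gives 1, but h = 0 ✗
A single disagreement suffices: at (1,0,0) they differ, so the formula does not compute h.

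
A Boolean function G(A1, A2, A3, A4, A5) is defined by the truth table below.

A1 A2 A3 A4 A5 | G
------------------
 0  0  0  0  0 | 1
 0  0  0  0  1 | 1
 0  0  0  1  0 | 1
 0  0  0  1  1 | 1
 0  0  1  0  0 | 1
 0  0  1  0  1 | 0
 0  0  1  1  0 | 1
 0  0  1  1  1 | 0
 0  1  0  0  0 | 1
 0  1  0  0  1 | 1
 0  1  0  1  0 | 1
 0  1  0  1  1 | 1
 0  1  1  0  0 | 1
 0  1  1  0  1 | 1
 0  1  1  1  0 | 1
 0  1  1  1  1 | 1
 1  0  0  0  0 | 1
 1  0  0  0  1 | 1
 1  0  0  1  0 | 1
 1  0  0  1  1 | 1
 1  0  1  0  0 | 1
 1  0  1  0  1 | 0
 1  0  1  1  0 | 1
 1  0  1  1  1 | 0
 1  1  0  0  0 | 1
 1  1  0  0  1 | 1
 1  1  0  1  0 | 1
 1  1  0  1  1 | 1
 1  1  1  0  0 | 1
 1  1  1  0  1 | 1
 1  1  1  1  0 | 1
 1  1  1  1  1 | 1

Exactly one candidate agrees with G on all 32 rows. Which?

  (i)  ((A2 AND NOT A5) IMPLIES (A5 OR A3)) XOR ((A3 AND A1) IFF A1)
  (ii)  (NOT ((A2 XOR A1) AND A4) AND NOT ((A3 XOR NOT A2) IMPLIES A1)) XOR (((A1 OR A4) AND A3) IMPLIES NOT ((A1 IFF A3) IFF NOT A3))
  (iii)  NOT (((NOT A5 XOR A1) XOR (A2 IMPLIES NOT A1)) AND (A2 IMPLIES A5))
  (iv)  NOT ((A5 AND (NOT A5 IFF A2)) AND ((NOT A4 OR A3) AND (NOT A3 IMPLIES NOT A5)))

iv

(i) fails at (0,0,0,0,0): the formula yields 0, G is 1.
(ii) fails at (0,0,0,0,0): the formula yields 0, G is 1.
(iii) fails at (0,0,0,0,1): the formula yields 0, G is 1.
That leaves (iv). Evaluating it on every row reproduces the table of G exactly.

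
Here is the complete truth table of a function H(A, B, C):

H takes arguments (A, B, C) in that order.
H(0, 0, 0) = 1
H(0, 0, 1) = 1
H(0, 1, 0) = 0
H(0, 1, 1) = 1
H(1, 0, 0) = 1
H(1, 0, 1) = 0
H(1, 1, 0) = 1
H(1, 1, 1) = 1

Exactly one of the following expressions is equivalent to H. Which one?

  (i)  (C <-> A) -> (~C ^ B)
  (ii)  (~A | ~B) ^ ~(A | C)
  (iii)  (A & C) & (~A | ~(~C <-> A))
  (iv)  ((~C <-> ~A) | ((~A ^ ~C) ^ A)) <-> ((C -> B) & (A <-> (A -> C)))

(ii): at (0,0,0) it gives 0, but H = 1 — eliminated.
(iii): at (0,0,0) it gives 0, but H = 1 — eliminated.
(iv): at (0,0,0) it gives 0, but H = 1 — eliminated.
Only (i) survives; checking it on all 8 rows confirms it matches H.

i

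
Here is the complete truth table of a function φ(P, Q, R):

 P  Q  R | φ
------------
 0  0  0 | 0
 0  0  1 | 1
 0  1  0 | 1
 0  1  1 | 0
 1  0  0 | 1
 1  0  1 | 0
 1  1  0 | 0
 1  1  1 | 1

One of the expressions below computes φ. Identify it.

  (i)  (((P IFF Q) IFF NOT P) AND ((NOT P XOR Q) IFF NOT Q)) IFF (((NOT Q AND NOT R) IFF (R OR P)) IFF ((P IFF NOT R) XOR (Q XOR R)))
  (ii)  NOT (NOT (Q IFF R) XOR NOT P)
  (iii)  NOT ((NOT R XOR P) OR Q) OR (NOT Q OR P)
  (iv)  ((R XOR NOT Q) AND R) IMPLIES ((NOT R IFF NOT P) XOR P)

ii

(i) fails at (0,0,0): the formula yields 1, φ is 0.
(iii) fails at (0,0,0): the formula yields 1, φ is 0.
(iv) fails at (0,0,0): the formula yields 1, φ is 0.
Only (ii) survives; checking it on all 8 rows confirms it matches φ.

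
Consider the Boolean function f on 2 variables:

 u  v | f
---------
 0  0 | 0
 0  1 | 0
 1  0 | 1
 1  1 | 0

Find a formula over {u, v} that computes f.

1 only at (1,0): u AND NOT v.

f(u, v) = u ∧ ¬v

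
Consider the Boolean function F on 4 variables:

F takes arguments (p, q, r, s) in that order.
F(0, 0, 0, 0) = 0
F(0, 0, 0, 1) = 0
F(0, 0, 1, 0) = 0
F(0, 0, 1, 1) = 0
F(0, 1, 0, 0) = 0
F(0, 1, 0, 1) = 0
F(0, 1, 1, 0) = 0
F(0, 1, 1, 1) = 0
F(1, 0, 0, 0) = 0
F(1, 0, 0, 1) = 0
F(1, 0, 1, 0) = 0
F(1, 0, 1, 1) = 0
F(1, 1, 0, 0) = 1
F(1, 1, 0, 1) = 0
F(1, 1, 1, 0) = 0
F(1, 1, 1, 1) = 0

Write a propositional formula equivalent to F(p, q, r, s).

F(p, q, r, s) = ((p and q) and not r) and not s

Only row (1,1,0,0) gives 1. That row's minterm p·q·¬r·¬s is F directly.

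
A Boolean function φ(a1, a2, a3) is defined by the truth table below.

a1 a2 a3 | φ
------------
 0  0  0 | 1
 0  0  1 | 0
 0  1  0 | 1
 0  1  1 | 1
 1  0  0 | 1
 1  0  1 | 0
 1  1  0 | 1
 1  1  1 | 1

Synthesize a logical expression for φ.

φ(a1, a2, a3) = (((a1' · a2') · a3) + ((a1 · a2') · a3))'

There are just 2 zero rows: (0,0,1), (1,0,1). Their minterms are ¬a1·¬a2·a3, a1·¬a2·a3; the OR of those covers precisely the 0-outputs, and negating it yields φ.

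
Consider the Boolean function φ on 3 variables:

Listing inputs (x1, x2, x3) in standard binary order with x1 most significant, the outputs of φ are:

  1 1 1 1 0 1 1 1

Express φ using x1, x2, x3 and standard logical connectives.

φ(x1, x2, x3) = not ((x1 and not x2) and not x3)

Only row (1,0,0) gives 0. So φ is 1 everywhere except there — the complement of the minterm x1·¬x2·¬x3.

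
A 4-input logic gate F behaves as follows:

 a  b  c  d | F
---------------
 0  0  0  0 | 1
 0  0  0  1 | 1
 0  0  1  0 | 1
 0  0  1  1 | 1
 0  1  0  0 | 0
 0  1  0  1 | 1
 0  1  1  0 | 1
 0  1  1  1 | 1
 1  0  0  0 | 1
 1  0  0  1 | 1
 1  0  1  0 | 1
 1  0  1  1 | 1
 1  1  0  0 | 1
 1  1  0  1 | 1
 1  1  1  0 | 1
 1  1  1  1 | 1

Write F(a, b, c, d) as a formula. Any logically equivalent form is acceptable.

F(a, b, c, d) = NOT (((NOT a AND b) AND NOT c) AND NOT d)

F is 0 on exactly one input, (0,1,0,0), whose minterm is ¬a·b·¬c·¬d. So F is the negation of that single conjunction.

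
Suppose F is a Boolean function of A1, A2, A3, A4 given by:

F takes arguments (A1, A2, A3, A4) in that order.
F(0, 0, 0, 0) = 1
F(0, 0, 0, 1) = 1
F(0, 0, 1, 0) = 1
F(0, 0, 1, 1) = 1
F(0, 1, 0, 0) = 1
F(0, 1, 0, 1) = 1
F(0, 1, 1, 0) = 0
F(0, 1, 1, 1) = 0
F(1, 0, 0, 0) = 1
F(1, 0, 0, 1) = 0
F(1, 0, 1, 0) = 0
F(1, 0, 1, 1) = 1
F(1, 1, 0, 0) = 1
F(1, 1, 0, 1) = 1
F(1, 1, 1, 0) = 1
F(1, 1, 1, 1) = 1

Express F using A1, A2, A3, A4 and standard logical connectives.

F(A1, A2, A3, A4) = NOT ((((((NOT A1 AND A2) AND A3) AND NOT A4) OR (((NOT A1 AND A2) AND A3) AND A4)) OR (((A1 AND NOT A2) AND NOT A3) AND A4)) OR (((A1 AND NOT A2) AND A3) AND NOT A4))

There are just 4 zero rows: (0,1,1,0), (0,1,1,1), (1,0,0,1), (1,0,1,0). Their minterms are ¬A1·A2·A3·¬A4, ¬A1·A2·A3·A4, A1·¬A2·¬A3·A4, A1·¬A2·A3·¬A4; the OR of those covers precisely the 0-outputs, and negating it yields F.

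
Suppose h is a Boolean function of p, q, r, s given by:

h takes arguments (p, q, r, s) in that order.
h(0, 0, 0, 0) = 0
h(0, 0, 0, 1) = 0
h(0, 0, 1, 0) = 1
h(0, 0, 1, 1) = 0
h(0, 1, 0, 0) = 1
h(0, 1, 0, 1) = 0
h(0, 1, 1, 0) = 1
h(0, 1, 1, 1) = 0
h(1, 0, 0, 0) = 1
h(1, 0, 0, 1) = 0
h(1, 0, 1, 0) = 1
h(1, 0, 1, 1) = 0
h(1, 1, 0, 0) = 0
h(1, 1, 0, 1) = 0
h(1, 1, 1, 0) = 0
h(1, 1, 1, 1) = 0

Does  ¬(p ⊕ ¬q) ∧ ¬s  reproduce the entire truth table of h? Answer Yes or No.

Test each input against both h and the formula:
  p=0, q=0, r=0, s=0: formula gives 0, h = 0 ✓
  p=0, q=0, r=0, s=1: formula gives 0, h = 0 ✓
  p=0, q=0, r=1, s=0: formula gives 0, but h = 1 ✗
Since they disagree at (0,0,1,0), the expression is not a correct formula for h.

No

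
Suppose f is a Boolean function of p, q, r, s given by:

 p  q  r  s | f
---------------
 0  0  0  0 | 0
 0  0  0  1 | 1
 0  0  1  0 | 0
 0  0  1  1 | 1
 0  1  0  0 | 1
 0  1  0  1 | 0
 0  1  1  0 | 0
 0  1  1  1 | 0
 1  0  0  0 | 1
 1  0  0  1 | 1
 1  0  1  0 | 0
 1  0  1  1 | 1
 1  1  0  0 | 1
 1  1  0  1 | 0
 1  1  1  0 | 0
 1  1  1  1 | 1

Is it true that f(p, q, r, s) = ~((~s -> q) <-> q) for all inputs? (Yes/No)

No

Evaluate ~((~s -> q) <-> q) on each row and compare to f:
  p=0, q=0, r=0, s=0: formula gives 0, f = 0 ✓
  p=0, q=0, r=0, s=1: formula gives 1, f = 1 ✓
  p=0, q=0, r=1, s=0: formula gives 0, f = 0 ✓
  p=0, q=0, r=1, s=1: formula gives 1, f = 1 ✓
  p=0, q=1, r=0, s=0: formula gives 0, but f = 1 ✗
Since they disagree at (0,1,0,0), the expression is not a correct formula for f.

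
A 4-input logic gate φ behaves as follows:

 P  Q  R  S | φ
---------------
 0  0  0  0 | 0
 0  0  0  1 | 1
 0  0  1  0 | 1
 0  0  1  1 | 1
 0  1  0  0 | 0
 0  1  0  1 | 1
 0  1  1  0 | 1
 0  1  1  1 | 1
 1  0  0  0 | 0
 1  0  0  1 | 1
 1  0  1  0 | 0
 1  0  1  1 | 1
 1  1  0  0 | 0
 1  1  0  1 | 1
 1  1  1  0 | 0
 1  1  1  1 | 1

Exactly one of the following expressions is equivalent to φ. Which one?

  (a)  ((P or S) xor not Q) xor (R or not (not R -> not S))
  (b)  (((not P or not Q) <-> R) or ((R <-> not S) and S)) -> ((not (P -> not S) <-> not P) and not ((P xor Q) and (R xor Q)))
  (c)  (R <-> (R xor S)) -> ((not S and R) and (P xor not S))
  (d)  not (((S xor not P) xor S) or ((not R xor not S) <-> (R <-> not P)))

c

(a) fails at (0,0,0,0): the formula yields 1, φ is 0.
(b) fails at (0,0,0,0): the formula yields 1, φ is 0.
(d) fails at (0,0,0,1): the formula yields 0, φ is 1.
Only (c) survives; checking it on all 16 rows confirms it matches φ.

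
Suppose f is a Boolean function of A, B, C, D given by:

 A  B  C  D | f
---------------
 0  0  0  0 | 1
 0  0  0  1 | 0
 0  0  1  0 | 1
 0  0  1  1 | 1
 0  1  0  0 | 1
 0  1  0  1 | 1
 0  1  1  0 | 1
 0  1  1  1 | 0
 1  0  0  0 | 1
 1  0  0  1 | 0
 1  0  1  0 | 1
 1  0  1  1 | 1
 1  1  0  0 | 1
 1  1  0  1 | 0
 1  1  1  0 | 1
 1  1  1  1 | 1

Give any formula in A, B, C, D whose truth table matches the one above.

There are just 4 zero rows: (0,0,0,1), (0,1,1,1), (1,0,0,1), (1,1,0,1). Their minterms are ¬A·¬B·¬C·D, ¬A·B·C·D, A·¬B·¬C·D, A·B·¬C·D; the OR of those covers precisely the 0-outputs, and negating it yields f.

f(A, B, C, D) = not ((((((not A and not B) and not C) and D) or (((not A and B) and C) and D)) or (((A and not B) and not C) and D)) or (((A and B) and not C) and D))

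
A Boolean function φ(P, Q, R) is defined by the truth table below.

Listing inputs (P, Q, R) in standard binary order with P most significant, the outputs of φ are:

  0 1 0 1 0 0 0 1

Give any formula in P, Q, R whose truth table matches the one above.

φ(P, Q, R) = (((~P & ~Q) & R) | ((~P & Q) & R)) | ((P & Q) & R)

φ=1 on 3 inputs: (0,0,1), (0,1,1), (1,1,1). Reading each as a conjunction of literals (¬P·¬Q·R, ¬P·Q·R, P·Q·R) and taking the OR gives the canonical DNF.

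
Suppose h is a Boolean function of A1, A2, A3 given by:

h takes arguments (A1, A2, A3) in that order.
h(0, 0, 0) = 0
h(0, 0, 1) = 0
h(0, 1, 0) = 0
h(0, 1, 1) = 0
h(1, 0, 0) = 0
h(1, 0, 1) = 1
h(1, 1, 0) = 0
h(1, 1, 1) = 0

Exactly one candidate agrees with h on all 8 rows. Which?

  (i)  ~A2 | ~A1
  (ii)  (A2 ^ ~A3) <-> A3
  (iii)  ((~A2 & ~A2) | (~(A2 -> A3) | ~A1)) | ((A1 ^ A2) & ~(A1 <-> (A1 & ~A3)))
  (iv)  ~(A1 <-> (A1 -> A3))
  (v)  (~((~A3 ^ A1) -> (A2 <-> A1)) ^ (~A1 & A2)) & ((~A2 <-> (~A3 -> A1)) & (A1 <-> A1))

v

(i) fails at (0,0,0): the formula yields 1, h is 0.
(ii) fails at (0,1,0): the formula yields 1, h is 0.
(iii) fails at (0,0,0): the formula yields 1, h is 0.
(iv) fails at (0,0,0): the formula yields 1, h is 0.
That leaves (v). Evaluating it on every row reproduces the table of h exactly.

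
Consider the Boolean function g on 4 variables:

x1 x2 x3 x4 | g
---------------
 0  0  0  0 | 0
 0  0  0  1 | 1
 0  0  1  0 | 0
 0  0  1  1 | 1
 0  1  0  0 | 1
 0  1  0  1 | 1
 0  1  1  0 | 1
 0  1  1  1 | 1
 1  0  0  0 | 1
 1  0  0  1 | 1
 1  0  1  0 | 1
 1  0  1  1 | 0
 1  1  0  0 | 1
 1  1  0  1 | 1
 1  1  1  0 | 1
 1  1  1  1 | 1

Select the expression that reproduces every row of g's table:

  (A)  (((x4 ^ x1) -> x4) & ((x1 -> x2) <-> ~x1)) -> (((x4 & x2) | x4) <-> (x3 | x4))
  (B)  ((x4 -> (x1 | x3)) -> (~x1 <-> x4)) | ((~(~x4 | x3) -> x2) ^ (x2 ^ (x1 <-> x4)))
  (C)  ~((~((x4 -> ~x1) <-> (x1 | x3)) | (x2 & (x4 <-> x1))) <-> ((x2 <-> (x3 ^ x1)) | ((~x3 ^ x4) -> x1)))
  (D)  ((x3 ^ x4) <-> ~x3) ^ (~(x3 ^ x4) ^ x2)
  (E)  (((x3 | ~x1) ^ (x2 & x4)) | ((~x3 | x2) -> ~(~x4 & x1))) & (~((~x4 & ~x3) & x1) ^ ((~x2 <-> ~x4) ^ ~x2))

(A): at (0,0,0,0) it gives 1, but g = 0 — eliminated.
(C): at (0,0,0,1) it gives 0, but g = 1 — eliminated.
(D): at (0,0,0,0) it gives 1, but g = 0 — eliminated.
(E): at (0,0,0,0) it gives 1, but g = 0 — eliminated.
Only (B) survives; checking it on all 16 rows confirms it matches g.

B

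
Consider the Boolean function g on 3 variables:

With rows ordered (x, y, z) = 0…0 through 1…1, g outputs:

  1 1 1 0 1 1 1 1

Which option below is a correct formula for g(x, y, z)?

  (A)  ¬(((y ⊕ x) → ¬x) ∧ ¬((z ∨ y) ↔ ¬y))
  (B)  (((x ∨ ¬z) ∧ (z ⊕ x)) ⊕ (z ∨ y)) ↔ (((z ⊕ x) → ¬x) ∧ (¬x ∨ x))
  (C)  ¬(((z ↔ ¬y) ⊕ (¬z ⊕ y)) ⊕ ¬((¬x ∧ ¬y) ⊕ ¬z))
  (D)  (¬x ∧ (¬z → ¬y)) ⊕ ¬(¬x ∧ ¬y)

(A): at (0,0,0) it gives 0, but g = 1 — eliminated.
(B): at (0,0,0) it gives 0, but g = 1 — eliminated.
(C): at (0,0,1) it gives 0, but g = 1 — eliminated.
Only (D) survives; checking it on all 8 rows confirms it matches g.

D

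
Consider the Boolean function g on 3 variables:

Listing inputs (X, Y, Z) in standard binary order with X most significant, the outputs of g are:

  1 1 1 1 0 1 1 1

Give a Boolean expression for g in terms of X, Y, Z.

g(X, Y, Z) = ¬((X ∧ ¬Y) ∧ ¬Z)

g is 0 on exactly one input, (1,0,0), whose minterm is X·¬Y·¬Z. So g is the negation of that single conjunction.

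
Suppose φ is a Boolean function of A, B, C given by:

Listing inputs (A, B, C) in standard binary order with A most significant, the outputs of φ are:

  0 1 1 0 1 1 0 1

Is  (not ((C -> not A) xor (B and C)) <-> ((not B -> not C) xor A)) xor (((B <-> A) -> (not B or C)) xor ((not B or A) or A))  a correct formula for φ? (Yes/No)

Yes

Evaluate (not ((C -> not A) xor (B and C)) <-> ((not B -> not C) xor A)) xor (((B <-> A) -> (not B or C)) xor ((not B or A) or A)) on each row and compare to φ:
  A=0, B=0, C=0: formula gives 0, φ = 0 ✓
  A=0, B=0, C=1: formula gives 1, φ = 1 ✓
  A=0, B=1, C=0: formula gives 1, φ = 1 ✓
  A=0, B=1, C=1: formula gives 0, φ = 0 ✓
  A=1, B=0, C=0: formula gives 1, φ = 1 ✓
  … (the remaining 3 rows also agree.)
All 8 rows match — the expression computes φ exactly.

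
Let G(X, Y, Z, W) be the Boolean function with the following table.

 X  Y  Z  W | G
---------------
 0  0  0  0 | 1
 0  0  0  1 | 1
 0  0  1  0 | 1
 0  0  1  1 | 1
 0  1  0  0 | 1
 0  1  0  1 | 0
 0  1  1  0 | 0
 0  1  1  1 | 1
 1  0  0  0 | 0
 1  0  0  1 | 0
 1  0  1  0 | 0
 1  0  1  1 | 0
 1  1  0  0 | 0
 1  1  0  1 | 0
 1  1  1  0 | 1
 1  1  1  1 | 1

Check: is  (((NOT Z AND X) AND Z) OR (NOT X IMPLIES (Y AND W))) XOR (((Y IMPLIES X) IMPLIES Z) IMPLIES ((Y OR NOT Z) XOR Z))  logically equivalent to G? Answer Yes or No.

Test each input against both G and the formula:
  X=0, Y=0, Z=0, W=0: formula gives 1, G = 1 ✓
  X=0, Y=0, Z=0, W=1: formula gives 1, G = 1 ✓
  X=0, Y=0, Z=1, W=0: formula gives 1, G = 1 ✓
  X=0, Y=0, Z=1, W=1: formula gives 1, G = 1 ✓
  …and likewise for the remaining 12 rows.
No disagreement on any input; they are logically equivalent.

Yes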